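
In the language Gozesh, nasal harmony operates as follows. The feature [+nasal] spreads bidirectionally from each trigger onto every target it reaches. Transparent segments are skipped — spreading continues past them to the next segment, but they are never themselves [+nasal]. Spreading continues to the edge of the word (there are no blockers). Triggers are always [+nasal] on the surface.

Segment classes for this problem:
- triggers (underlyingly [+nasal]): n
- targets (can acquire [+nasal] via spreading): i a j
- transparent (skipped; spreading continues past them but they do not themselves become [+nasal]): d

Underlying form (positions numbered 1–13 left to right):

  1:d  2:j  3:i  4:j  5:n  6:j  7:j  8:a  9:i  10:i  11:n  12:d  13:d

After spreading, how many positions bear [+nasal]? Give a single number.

From /n/ at 5 rightward: 6 /j/ → [+nasal]; 7 /j/ → [+nasal]; 8 /a/ → [+nasal]; 9 /i/ → [+nasal]; 10 /i/ → [+nasal]; 11 /n/ is itself a trigger — this domain ends here.
From /n/ at 5 leftward: 4 /j/ → [+nasal]; 3 /i/ → [+nasal]; 2 /j/ → [+nasal]; 1 /d/ transparent; word edge.
From /n/ at 11 rightward: 12 /d/ transparent; 13 /d/ transparent; word edge.
From /n/ at 11 leftward: 10 /i/ → [+nasal]; 9 /i/ → [+nasal]; 8 /a/ → [+nasal]; 7 /j/ → [+nasal]; 6 /j/ → [+nasal]; 5 /n/ is itself a trigger — this domain ends here.
[+nasal] positions on the surface: 2 3 4 5 6 7 8 9 10 11.

10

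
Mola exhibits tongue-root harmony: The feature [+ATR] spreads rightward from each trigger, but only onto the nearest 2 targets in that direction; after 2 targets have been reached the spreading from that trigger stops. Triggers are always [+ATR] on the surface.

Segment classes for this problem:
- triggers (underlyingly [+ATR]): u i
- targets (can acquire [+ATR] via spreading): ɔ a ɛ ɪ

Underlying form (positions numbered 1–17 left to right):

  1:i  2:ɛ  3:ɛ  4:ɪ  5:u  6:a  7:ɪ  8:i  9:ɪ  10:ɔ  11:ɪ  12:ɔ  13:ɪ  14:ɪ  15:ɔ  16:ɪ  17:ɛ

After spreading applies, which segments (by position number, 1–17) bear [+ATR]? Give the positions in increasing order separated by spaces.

From /i/ at 1 rightward: 2 /ɛ/ → [+ATR]; 3 /ɛ/ → [+ATR]; bound reached.
From /u/ at 5 rightward: 6 /a/ → [+ATR]; 7 /ɪ/ → [+ATR]; bound reached.
From /i/ at 8 rightward: 9 /ɪ/ → [+ATR]; 10 /ɔ/ → [+ATR]; bound reached.
Targets with no active source: positions 4 11 12 13 14 15 16 17 stay [-ATR].

1 2 3 5 6 7 8 9 10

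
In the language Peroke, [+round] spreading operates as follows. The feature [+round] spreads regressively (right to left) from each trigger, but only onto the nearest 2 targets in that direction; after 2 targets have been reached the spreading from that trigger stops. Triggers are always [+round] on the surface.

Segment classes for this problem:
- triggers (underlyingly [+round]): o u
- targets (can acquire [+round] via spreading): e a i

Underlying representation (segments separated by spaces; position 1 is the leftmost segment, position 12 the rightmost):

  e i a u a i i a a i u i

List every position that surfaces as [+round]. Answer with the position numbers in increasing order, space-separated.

2 3 4 9 10 11

From /u/ at 4 leftward: 3 /a/ → [+round]; 2 /i/ → [+round]; bound reached.
From /u/ at 11 leftward: 10 /i/ → [+round]; 9 /a/ → [+round]; bound reached.
Targets with no active source: positions 1 5 6 7 8 12 stay [-round].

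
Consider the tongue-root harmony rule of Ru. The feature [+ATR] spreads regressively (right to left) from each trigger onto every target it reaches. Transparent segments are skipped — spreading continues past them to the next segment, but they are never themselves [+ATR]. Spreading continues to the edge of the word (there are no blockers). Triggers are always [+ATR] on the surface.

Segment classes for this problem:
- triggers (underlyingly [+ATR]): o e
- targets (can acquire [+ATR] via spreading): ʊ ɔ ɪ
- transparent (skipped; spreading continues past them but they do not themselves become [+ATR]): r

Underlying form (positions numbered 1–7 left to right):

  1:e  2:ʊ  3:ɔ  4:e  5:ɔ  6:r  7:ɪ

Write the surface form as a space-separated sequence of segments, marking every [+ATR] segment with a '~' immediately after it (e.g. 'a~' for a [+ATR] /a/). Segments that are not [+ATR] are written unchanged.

From /e/ at 1 leftward: word edge.
From /e/ at 4 leftward: 3 /ɔ/ → [+ATR]; 2 /ʊ/ → [+ATR]; 1 /e/ is itself a trigger — this domain ends here.
Targets with no active source: positions 5 7 stay [-ATR].
[+ATR] positions on the surface: 1 2 3 4.

e~ ʊ~ ɔ~ e~ ɔ r ɪ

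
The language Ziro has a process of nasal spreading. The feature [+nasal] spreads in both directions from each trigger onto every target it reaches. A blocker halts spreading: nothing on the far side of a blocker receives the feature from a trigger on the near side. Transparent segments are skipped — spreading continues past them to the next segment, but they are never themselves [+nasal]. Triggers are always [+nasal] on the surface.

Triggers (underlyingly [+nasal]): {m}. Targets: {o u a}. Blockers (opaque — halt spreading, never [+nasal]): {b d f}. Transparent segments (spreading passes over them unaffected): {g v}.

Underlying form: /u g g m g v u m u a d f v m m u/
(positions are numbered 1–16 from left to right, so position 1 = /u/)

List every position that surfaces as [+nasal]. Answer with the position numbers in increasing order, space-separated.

1 4 7 8 9 10 14 15 16

From /m/ at 4 rightward: 5 /g/ transparent; 6 /v/ transparent; 7 /u/ → [+nasal]; 8 /m/ is itself a trigger — this domain ends here.
From /m/ at 4 leftward: 3 /g/ transparent; 2 /g/ transparent; 1 /u/ → [+nasal]; word edge.
From /m/ at 8 rightward: 9 /u/ → [+nasal]; 10 /a/ → [+nasal]; 11 /d/ blocks.
From /m/ at 8 leftward: 7 /u/ → [+nasal]; 6 /v/ transparent; 5 /g/ transparent; 4 /m/ is itself a trigger — this domain ends here.
From /m/ at 14 rightward: 15 /m/ is itself a trigger — this domain ends here.
From /m/ at 14 leftward: 13 /v/ transparent; 12 /f/ blocks.
From /m/ at 15 rightward: 16 /u/ → [+nasal]; word edge.
From /m/ at 15 leftward: 14 /m/ is itself a trigger — this domain ends here.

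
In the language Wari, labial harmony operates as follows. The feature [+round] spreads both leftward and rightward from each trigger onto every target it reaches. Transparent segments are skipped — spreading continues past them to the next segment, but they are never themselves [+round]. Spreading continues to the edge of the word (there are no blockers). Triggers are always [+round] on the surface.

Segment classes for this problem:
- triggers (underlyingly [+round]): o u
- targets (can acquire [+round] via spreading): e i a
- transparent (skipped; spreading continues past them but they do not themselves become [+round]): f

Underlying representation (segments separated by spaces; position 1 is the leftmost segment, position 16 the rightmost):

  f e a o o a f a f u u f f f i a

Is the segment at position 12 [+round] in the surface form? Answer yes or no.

no

From /o/ at 4 rightward: 5 /o/ is itself a trigger — this domain ends here.
From /o/ at 4 leftward: 3 /a/ → [+round]; 2 /e/ → [+round]; 1 /f/ transparent; word edge.
From /o/ at 5 rightward: 6 /a/ → [+round]; 7 /f/ transparent; 8 /a/ → [+round]; 9 /f/ transparent; 10 /u/ is itself a trigger — this domain ends here.
From /o/ at 5 leftward: 4 /o/ is itself a trigger — this domain ends here.
From /u/ at 10 rightward: 11 /u/ is itself a trigger — this domain ends here.
From /u/ at 10 leftward: 9 /f/ transparent; 8 /a/ → [+round]; 7 /f/ transparent; 6 /a/ → [+round]; 5 /o/ is itself a trigger — this domain ends here.
From /u/ at 11 rightward: 12 /f/ transparent; 13 /f/ transparent; 14 /f/ transparent; 15 /i/ → [+round]; 16 /a/ → [+round]; word edge.
From /u/ at 11 leftward: 10 /u/ is itself a trigger — this domain ends here.
[+round] positions on the surface: 2 3 4 5 6 8 10 11 15 16.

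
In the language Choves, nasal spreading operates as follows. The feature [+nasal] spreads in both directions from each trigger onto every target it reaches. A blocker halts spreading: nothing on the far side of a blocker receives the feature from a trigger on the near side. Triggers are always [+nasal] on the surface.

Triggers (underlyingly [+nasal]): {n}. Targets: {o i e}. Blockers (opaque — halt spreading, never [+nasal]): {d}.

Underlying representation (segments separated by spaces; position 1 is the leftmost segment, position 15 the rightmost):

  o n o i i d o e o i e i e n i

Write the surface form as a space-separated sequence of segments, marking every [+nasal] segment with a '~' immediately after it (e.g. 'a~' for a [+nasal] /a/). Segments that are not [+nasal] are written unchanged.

From /n/ at 2 rightward: 3 /o/ → [+nasal]; 4 /i/ → [+nasal]; 5 /i/ → [+nasal]; 6 /d/ blocks.
From /n/ at 2 leftward: 1 /o/ → [+nasal]; word edge.
From /n/ at 14 rightward: 15 /i/ → [+nasal]; word edge.
From /n/ at 14 leftward: 13 /e/ → [+nasal]; 12 /i/ → [+nasal]; 11 /e/ → [+nasal]; 10 /i/ → [+nasal]; 9 /o/ → [+nasal]; 8 /e/ → [+nasal]; 7 /o/ → [+nasal]; 6 /d/ blocks.
[+nasal] positions on the surface: 1 2 3 4 5 7 8 9 10 11 12 13 14 15.

o~ n~ o~ i~ i~ d o~ e~ o~ i~ e~ i~ e~ n~ i~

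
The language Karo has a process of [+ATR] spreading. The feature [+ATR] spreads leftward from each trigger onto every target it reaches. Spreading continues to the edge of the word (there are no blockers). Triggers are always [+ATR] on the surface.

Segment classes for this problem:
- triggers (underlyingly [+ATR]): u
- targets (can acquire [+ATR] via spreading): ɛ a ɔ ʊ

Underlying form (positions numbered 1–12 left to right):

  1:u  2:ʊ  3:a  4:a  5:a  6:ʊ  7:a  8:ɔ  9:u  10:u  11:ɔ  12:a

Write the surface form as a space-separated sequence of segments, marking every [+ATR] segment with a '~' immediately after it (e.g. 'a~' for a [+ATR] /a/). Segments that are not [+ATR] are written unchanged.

u~ ʊ~ a~ a~ a~ ʊ~ a~ ɔ~ u~ u~ ɔ a

From /u/ at 1 leftward: word edge.
From /u/ at 9 leftward: 8 /ɔ/ → [+ATR]; 7 /a/ → [+ATR]; 6 /ʊ/ → [+ATR]; 5 /a/ → [+ATR]; 4 /a/ → [+ATR]; 3 /a/ → [+ATR]; 2 /ʊ/ → [+ATR]; 1 /u/ is itself a trigger — this domain ends here.
From /u/ at 10 leftward: 9 /u/ is itself a trigger — this domain ends here.
Targets with no active source: positions 11 12 stay [-ATR].
[+ATR] positions on the surface: 1 2 3 4 5 6 7 8 9 10.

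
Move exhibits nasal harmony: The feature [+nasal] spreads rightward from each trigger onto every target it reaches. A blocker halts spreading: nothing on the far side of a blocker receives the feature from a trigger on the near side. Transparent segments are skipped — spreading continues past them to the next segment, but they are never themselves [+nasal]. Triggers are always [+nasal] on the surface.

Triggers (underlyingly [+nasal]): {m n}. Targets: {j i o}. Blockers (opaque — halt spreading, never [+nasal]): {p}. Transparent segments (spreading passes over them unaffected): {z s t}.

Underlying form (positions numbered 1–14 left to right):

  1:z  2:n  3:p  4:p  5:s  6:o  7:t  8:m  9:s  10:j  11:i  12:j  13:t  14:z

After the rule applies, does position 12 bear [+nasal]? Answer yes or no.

From /n/ at 2 rightward: 3 /p/ blocks.
From /m/ at 8 rightward: 9 /s/ transparent; 10 /j/ → [+nasal]; 11 /i/ → [+nasal]; 12 /j/ → [+nasal]; 13 /t/ transparent; 14 /z/ transparent; word edge.
Target with no active source: position 6 stays [-nasal].
[+nasal] positions on the surface: 2 8 10 11 12.

yes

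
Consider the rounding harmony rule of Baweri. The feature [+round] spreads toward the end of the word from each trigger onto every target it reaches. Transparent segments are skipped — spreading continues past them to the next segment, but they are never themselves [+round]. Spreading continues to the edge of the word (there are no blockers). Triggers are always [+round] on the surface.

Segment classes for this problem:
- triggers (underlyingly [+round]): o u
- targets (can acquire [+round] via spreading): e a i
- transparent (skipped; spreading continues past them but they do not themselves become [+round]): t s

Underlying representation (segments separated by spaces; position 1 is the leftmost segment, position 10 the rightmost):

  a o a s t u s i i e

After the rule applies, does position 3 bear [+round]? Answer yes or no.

yes

From /o/ at 2 rightward: 3 /a/ → [+round]; 4 /s/ transparent; 5 /t/ transparent; 6 /u/ is itself a trigger — this domain ends here.
From /u/ at 6 rightward: 7 /s/ transparent; 8 /i/ → [+round]; 9 /i/ → [+round]; 10 /e/ → [+round]; word edge.
Target with no active source: position 1 stays [-round].
[+round] positions on the surface: 2 3 6 8 9 10.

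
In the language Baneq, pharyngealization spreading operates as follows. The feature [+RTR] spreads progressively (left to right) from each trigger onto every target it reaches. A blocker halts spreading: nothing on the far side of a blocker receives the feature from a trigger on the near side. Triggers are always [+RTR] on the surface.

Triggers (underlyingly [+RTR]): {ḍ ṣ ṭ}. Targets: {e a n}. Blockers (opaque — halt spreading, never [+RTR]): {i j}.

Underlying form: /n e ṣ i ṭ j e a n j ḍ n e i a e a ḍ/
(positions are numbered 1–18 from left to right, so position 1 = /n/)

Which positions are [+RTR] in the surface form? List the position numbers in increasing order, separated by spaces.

From /ṣ/ at 3 rightward: 4 /i/ blocks.
From /ṭ/ at 5 rightward: 6 /j/ blocks.
From /ḍ/ at 11 rightward: 12 /n/ → [+RTR]; 13 /e/ → [+RTR]; 14 /i/ blocks.
From /ḍ/ at 18 rightward: word edge.
Targets with no active source: positions 1 2 7 8 9 15 16 17 stay [-emphatic].

3 5 11 12 13 18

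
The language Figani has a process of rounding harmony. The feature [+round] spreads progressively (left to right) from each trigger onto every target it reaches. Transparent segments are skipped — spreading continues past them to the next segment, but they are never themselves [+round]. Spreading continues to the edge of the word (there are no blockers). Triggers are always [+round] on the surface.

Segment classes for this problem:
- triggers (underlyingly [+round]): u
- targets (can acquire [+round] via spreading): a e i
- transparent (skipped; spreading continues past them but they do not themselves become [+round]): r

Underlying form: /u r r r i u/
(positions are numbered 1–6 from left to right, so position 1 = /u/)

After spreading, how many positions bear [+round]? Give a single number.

From /u/ at 1 rightward: 2 /r/ transparent; 3 /r/ transparent; 4 /r/ transparent; 5 /i/ → [+round]; 6 /u/ is itself a trigger — this domain ends here.
From /u/ at 6 rightward: word edge.
[+round] positions on the surface: 1 5 6.

3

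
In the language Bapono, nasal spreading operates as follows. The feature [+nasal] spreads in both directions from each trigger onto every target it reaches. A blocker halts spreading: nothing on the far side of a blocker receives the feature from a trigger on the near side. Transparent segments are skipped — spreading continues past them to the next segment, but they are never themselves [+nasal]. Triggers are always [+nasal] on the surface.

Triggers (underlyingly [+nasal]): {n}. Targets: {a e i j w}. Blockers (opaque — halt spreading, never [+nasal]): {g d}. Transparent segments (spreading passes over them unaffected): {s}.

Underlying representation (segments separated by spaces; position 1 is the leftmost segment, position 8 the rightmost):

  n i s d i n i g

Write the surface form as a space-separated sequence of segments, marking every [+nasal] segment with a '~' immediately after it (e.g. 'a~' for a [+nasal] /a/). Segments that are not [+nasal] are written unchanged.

From /n/ at 1 rightward: 2 /i/ → [+nasal]; 3 /s/ transparent; 4 /d/ blocks.
From /n/ at 1 leftward: word edge.
From /n/ at 6 rightward: 7 /i/ → [+nasal]; 8 /g/ blocks.
From /n/ at 6 leftward: 5 /i/ → [+nasal]; 4 /d/ blocks.
[+nasal] positions on the surface: 1 2 5 6 7.

n~ i~ s d i~ n~ i~ g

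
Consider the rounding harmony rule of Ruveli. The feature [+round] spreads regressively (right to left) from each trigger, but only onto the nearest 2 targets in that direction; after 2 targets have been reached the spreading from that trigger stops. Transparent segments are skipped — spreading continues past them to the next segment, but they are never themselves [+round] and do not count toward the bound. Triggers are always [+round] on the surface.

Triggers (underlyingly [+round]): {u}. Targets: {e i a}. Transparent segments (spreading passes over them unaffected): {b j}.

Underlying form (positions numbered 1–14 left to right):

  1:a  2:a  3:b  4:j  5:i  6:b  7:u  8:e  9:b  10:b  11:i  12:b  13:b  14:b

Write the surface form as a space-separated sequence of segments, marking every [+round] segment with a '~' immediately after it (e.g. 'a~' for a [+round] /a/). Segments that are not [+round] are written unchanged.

From /u/ at 7 leftward: 6 /b/ transparent; 5 /i/ → [+round]; 4 /j/ transparent; 3 /b/ transparent; 2 /a/ → [+round]; bound reached.
Targets with no active source: positions 1 8 11 stay [-round].
[+round] positions on the surface: 2 5 7.

a a~ b j i~ b u~ e b b i b b b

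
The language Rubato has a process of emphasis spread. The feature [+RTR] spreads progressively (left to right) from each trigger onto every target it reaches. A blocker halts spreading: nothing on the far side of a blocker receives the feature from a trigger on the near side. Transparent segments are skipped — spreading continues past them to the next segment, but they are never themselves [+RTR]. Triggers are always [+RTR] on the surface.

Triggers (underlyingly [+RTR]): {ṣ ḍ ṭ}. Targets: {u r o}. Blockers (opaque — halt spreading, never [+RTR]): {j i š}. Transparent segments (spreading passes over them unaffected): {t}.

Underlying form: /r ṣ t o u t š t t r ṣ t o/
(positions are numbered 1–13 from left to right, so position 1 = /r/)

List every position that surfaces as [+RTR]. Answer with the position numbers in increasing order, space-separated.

2 4 5 11 13

From /ṣ/ at 2 rightward: 3 /t/ transparent; 4 /o/ → [+RTR]; 5 /u/ → [+RTR]; 6 /t/ transparent; 7 /š/ blocks.
From /ṣ/ at 11 rightward: 12 /t/ transparent; 13 /o/ → [+RTR]; word edge.
Targets with no active source: positions 1 10 stay [-emphatic].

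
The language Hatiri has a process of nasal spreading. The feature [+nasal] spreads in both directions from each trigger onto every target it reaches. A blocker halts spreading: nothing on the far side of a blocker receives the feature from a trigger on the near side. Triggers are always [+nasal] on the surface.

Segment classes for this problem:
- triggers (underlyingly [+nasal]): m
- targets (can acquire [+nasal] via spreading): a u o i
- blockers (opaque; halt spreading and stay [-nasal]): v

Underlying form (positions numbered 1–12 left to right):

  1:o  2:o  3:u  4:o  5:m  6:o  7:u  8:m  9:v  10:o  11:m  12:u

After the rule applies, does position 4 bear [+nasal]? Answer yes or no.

From /m/ at 5 rightward: 6 /o/ → [+nasal]; 7 /u/ → [+nasal]; 8 /m/ is itself a trigger — this domain ends here.
From /m/ at 5 leftward: 4 /o/ → [+nasal]; 3 /u/ → [+nasal]; 2 /o/ → [+nasal]; 1 /o/ → [+nasal]; word edge.
From /m/ at 8 rightward: 9 /v/ blocks.
From /m/ at 8 leftward: 7 /u/ → [+nasal]; 6 /o/ → [+nasal]; 5 /m/ is itself a trigger — this domain ends here.
From /m/ at 11 rightward: 12 /u/ → [+nasal]; word edge.
From /m/ at 11 leftward: 10 /o/ → [+nasal]; 9 /v/ blocks.
[+nasal] positions on the surface: 1 2 3 4 5 6 7 8 10 11 12.

yes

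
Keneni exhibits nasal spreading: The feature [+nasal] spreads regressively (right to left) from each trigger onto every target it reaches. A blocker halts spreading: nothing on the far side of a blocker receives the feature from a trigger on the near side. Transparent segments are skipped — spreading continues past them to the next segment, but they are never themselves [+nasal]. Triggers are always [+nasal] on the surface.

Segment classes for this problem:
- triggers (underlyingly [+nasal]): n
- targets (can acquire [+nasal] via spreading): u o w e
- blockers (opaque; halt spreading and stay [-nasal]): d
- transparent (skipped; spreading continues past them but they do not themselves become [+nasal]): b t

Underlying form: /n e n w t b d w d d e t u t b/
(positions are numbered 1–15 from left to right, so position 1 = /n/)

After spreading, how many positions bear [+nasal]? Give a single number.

From /n/ at 1 leftward: word edge.
From /n/ at 3 leftward: 2 /e/ → [+nasal]; 1 /n/ is itself a trigger — this domain ends here.
Targets with no active source: positions 4 8 11 13 stay [-nasal].
[+nasal] positions on the surface: 1 2 3.

3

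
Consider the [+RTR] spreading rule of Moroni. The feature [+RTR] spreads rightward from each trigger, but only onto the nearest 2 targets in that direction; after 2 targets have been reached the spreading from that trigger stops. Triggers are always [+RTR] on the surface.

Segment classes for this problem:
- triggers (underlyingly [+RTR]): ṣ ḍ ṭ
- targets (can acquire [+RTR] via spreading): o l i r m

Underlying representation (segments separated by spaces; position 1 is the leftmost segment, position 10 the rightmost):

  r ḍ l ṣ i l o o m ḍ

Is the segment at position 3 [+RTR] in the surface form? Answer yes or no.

yes

From /ḍ/ at 2 rightward: 3 /l/ → [+RTR]; 4 /ṣ/ is itself a trigger — this domain ends here.
From /ṣ/ at 4 rightward: 5 /i/ → [+RTR]; 6 /l/ → [+RTR]; bound reached.
From /ḍ/ at 10 rightward: word edge.
Targets with no active source: positions 1 7 8 9 stay [-emphatic].
[+RTR] positions on the surface: 2 3 4 5 6 10.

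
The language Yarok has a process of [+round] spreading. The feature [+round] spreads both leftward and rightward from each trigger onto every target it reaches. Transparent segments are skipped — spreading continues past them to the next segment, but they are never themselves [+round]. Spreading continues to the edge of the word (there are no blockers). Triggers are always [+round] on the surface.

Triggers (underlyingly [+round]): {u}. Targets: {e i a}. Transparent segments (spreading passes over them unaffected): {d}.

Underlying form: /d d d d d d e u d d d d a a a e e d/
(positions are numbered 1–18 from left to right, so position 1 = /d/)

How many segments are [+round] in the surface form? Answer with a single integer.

From /u/ at 8 rightward: 9 /d/ transparent; 10 /d/ transparent; 11 /d/ transparent; 12 /d/ transparent; 13 /a/ → [+round]; 14 /a/ → [+round]; 15 /a/ → [+round]; 16 /e/ → [+round]; 17 /e/ → [+round]; 18 /d/ transparent; word edge.
From /u/ at 8 leftward: 7 /e/ → [+round]; 6 /d/ transparent; 5 /d/ transparent; 4 /d/ transparent; 3 /d/ transparent; 2 /d/ transparent; 1 /d/ transparent; word edge.
[+round] positions on the surface: 7 8 13 14 15 16 17.

7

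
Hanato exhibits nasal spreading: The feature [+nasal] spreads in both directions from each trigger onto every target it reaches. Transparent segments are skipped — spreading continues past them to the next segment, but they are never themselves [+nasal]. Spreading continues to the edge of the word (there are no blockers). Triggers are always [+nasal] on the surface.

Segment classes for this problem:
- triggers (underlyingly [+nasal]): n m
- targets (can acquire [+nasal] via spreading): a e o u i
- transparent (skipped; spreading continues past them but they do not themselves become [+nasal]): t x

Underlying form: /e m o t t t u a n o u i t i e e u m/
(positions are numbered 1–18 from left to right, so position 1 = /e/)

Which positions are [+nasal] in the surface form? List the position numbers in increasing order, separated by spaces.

1 2 3 7 8 9 10 11 12 14 15 16 17 18

From /m/ at 2 rightward: 3 /o/ → [+nasal]; 4 /t/ transparent; 5 /t/ transparent; 6 /t/ transparent; 7 /u/ → [+nasal]; 8 /a/ → [+nasal]; 9 /n/ is itself a trigger — this domain ends here.
From /m/ at 2 leftward: 1 /e/ → [+nasal]; word edge.
From /n/ at 9 rightward: 10 /o/ → [+nasal]; 11 /u/ → [+nasal]; 12 /i/ → [+nasal]; 13 /t/ transparent; 14 /i/ → [+nasal]; 15 /e/ → [+nasal]; 16 /e/ → [+nasal]; 17 /u/ → [+nasal]; 18 /m/ is itself a trigger — this domain ends here.
From /n/ at 9 leftward: 8 /a/ → [+nasal]; 7 /u/ → [+nasal]; 6 /t/ transparent; 5 /t/ transparent; 4 /t/ transparent; 3 /o/ → [+nasal]; 2 /m/ is itself a trigger — this domain ends here.
From /m/ at 18 rightward: word edge.
From /m/ at 18 leftward: 17 /u/ → [+nasal]; 16 /e/ → [+nasal]; 15 /e/ → [+nasal]; 14 /i/ → [+nasal]; 13 /t/ transparent; 12 /i/ → [+nasal]; 11 /u/ → [+nasal]; 10 /o/ → [+nasal]; 9 /n/ is itself a trigger — this domain ends here.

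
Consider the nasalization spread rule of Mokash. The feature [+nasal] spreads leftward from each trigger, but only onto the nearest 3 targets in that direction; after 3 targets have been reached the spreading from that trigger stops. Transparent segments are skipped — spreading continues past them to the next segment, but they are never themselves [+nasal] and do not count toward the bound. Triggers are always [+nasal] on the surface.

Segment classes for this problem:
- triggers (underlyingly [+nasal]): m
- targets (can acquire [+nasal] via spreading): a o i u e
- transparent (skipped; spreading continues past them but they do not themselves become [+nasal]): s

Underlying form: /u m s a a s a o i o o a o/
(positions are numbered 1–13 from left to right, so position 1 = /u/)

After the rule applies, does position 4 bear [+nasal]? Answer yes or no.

no

From /m/ at 2 leftward: 1 /u/ → [+nasal]; word edge.
Targets with no active source: positions 4 5 7 8 9 10 11 12 13 stay [-nasal].
[+nasal] positions on the surface: 1 2.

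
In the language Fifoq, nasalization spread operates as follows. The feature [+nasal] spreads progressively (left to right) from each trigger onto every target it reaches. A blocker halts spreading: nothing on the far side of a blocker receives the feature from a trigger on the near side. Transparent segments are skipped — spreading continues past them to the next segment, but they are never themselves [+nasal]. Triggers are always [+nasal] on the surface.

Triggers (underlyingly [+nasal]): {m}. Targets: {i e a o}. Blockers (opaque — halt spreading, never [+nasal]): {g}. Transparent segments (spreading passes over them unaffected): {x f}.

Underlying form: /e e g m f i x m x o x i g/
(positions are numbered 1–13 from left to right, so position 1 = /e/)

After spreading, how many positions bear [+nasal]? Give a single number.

5

From /m/ at 4 rightward: 5 /f/ transparent; 6 /i/ → [+nasal]; 7 /x/ transparent; 8 /m/ is itself a trigger — this domain ends here.
From /m/ at 8 rightward: 9 /x/ transparent; 10 /o/ → [+nasal]; 11 /x/ transparent; 12 /i/ → [+nasal]; 13 /g/ blocks.
Targets with no active source: positions 1 2 stay [-nasal].
[+nasal] positions on the surface: 4 6 8 10 12.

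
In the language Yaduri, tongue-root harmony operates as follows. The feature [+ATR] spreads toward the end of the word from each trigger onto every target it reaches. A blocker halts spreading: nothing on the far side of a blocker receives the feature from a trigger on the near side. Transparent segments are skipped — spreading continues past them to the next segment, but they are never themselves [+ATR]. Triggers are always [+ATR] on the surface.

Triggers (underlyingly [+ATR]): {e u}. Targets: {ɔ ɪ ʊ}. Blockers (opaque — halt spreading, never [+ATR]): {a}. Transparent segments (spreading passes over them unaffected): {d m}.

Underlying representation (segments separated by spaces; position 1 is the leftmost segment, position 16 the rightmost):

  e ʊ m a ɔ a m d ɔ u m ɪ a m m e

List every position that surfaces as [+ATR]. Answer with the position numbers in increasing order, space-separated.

From /e/ at 1 rightward: 2 /ʊ/ → [+ATR]; 3 /m/ transparent; 4 /a/ blocks.
From /u/ at 10 rightward: 11 /m/ transparent; 12 /ɪ/ → [+ATR]; 13 /a/ blocks.
From /e/ at 16 rightward: word edge.
Targets with no active source: positions 5 9 stay [-ATR].

1 2 10 12 16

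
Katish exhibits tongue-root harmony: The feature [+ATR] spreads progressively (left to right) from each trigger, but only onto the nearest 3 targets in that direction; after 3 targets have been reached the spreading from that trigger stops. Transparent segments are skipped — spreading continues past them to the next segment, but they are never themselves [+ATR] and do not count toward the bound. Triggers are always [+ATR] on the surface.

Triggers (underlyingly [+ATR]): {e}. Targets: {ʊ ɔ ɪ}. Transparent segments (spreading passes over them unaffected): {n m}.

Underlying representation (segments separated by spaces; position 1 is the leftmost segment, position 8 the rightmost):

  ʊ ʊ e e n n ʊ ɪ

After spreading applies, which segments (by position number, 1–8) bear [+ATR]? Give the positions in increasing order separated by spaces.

From /e/ at 3 rightward: 4 /e/ is itself a trigger — this domain ends here.
From /e/ at 4 rightward: 5 /n/ transparent; 6 /n/ transparent; 7 /ʊ/ → [+ATR]; 8 /ɪ/ → [+ATR]; word edge.
Targets with no active source: positions 1 2 stay [-ATR].

3 4 7 8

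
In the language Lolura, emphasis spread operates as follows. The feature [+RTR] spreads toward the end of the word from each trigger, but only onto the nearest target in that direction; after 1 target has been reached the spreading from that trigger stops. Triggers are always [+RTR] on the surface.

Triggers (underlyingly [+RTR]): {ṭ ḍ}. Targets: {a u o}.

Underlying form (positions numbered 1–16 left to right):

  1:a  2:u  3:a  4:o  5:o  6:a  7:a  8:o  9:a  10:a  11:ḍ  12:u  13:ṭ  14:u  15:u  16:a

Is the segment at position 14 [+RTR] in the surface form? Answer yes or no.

From /ḍ/ at 11 rightward: 12 /u/ → [+RTR]; bound reached.
From /ṭ/ at 13 rightward: 14 /u/ → [+RTR]; bound reached.
Targets with no active source: positions 1 2 3 4 5 6 7 8 9 10 15 16 stay [-emphatic].
[+RTR] positions on the surface: 11 12 13 14.

yes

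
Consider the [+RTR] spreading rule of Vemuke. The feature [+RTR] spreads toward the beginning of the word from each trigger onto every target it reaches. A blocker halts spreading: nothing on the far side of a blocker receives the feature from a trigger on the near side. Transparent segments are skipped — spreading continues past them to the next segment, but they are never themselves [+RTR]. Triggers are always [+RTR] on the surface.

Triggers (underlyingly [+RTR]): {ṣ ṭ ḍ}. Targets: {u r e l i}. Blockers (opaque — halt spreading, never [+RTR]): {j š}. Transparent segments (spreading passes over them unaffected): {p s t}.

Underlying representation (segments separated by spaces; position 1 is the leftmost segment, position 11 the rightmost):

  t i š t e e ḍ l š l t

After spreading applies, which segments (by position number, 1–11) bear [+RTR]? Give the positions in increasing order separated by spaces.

5 6 7

From /ḍ/ at 7 leftward: 6 /e/ → [+RTR]; 5 /e/ → [+RTR]; 4 /t/ transparent; 3 /š/ blocks.
Targets with no active source: positions 2 8 10 stay [-emphatic].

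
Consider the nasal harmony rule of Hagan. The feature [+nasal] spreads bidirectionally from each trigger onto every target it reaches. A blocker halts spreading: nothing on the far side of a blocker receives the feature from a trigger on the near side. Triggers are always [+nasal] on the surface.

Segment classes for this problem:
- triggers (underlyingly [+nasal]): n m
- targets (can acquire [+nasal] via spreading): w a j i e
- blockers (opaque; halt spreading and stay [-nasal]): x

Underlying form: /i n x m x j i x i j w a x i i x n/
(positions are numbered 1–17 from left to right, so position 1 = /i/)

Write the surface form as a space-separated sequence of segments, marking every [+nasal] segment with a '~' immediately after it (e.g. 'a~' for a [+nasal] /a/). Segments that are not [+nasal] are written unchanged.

From /n/ at 2 rightward: 3 /x/ blocks.
From /n/ at 2 leftward: 1 /i/ → [+nasal]; word edge.
From /m/ at 4 rightward: 5 /x/ blocks.
From /m/ at 4 leftward: 3 /x/ blocks.
From /n/ at 17 rightward: word edge.
From /n/ at 17 leftward: 16 /x/ blocks.
Targets with no active source: positions 6 7 9 10 11 12 14 15 stay [-nasal].
[+nasal] positions on the surface: 1 2 4 17.

i~ n~ x m~ x j i x i j w a x i i x n~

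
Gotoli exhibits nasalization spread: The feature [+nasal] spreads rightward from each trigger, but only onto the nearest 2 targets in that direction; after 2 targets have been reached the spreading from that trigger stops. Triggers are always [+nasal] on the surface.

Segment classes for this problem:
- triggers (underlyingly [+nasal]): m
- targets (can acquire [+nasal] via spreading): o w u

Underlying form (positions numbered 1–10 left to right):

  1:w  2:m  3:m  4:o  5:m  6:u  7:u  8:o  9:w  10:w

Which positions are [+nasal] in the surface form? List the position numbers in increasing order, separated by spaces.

From /m/ at 2 rightward: 3 /m/ is itself a trigger — this domain ends here.
From /m/ at 3 rightward: 4 /o/ → [+nasal]; 5 /m/ is itself a trigger — this domain ends here.
From /m/ at 5 rightward: 6 /u/ → [+nasal]; 7 /u/ → [+nasal]; bound reached.
Targets with no active source: positions 1 8 9 10 stay [-nasal].

2 3 4 5 6 7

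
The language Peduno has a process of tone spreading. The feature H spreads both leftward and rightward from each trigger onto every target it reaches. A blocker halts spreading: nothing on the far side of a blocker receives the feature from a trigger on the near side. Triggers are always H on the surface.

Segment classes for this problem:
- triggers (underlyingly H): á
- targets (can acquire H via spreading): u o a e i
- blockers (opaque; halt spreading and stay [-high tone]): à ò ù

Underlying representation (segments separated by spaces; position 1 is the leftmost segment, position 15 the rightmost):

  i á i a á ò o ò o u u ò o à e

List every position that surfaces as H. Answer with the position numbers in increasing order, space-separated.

1 2 3 4 5

From /á/ at 2 rightward: 3 /i/ → H; 4 /a/ → H; 5 /á/ is itself a trigger — this domain ends here.
From /á/ at 2 leftward: 1 /i/ → H; word edge.
From /á/ at 5 rightward: 6 /ò/ blocks.
From /á/ at 5 leftward: 4 /a/ → H; 3 /i/ → H; 2 /á/ is itself a trigger — this domain ends here.
Targets with no active source: positions 7 9 10 11 13 15 stay [-high tone].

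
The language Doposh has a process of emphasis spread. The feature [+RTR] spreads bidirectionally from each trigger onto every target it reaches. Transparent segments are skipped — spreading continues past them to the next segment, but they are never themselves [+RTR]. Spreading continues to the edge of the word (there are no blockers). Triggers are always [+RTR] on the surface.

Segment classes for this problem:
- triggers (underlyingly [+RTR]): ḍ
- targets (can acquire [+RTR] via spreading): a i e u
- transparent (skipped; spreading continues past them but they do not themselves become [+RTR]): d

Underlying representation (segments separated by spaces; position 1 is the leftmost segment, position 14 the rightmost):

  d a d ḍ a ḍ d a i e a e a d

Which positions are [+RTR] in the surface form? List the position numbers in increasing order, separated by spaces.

From /ḍ/ at 4 rightward: 5 /a/ → [+RTR]; 6 /ḍ/ is itself a trigger — this domain ends here.
From /ḍ/ at 4 leftward: 3 /d/ transparent; 2 /a/ → [+RTR]; 1 /d/ transparent; word edge.
From /ḍ/ at 6 rightward: 7 /d/ transparent; 8 /a/ → [+RTR]; 9 /i/ → [+RTR]; 10 /e/ → [+RTR]; 11 /a/ → [+RTR]; 12 /e/ → [+RTR]; 13 /a/ → [+RTR]; 14 /d/ transparent; word edge.
From /ḍ/ at 6 leftward: 5 /a/ → [+RTR]; 4 /ḍ/ is itself a trigger — this domain ends here.

2 4 5 6 8 9 10 11 12 13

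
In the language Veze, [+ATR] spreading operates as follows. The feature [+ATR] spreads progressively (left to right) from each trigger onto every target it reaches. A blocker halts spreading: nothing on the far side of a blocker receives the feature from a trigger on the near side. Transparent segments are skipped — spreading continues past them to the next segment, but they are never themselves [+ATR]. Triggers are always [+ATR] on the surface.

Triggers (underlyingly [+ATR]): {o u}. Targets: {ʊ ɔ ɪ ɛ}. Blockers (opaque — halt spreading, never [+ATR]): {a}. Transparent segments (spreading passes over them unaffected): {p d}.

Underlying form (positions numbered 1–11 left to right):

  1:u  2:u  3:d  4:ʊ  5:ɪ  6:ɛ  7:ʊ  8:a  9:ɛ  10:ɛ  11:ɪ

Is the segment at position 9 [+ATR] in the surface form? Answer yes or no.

From /u/ at 1 rightward: 2 /u/ is itself a trigger — this domain ends here.
From /u/ at 2 rightward: 3 /d/ transparent; 4 /ʊ/ → [+ATR]; 5 /ɪ/ → [+ATR]; 6 /ɛ/ → [+ATR]; 7 /ʊ/ → [+ATR]; 8 /a/ blocks.
Targets with no active source: positions 9 10 11 stay [-ATR].
[+ATR] positions on the surface: 1 2 4 5 6 7.

no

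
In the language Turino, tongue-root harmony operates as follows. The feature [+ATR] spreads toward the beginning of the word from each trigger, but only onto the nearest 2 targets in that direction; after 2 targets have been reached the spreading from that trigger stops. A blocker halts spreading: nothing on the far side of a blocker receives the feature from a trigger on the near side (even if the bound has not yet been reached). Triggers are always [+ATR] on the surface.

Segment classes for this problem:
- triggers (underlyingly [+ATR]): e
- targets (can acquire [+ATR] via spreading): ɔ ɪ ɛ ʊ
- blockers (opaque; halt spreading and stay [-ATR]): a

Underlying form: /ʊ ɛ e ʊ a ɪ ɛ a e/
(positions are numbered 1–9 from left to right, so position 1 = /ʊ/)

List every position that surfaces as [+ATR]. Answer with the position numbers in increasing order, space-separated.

1 2 3 9

From /e/ at 3 leftward: 2 /ɛ/ → [+ATR]; 1 /ʊ/ → [+ATR]; bound reached.
From /e/ at 9 leftward: 8 /a/ blocks.
Targets with no active source: positions 4 6 7 stay [-ATR].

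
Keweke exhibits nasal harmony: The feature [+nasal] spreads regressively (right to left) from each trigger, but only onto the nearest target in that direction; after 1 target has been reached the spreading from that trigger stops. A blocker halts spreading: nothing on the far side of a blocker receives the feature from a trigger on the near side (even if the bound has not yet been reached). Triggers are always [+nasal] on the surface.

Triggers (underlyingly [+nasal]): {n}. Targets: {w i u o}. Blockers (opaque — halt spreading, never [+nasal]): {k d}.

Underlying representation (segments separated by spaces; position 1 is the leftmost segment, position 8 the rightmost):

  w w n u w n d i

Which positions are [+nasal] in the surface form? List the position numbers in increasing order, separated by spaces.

From /n/ at 3 leftward: 2 /w/ → [+nasal]; bound reached.
From /n/ at 6 leftward: 5 /w/ → [+nasal]; bound reached.
Targets with no active source: positions 1 4 8 stay [-nasal].

2 3 5 6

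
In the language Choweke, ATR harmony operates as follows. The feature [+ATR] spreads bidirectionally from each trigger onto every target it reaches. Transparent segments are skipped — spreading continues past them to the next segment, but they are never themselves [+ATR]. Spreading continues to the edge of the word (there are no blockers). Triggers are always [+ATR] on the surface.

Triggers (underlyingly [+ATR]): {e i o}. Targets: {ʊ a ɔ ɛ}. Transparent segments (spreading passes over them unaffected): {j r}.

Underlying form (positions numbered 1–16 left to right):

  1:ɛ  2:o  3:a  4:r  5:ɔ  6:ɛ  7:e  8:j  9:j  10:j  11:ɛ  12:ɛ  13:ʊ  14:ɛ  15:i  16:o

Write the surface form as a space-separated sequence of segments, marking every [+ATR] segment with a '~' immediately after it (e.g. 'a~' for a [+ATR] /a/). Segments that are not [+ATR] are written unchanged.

ɛ~ o~ a~ r ɔ~ ɛ~ e~ j j j ɛ~ ɛ~ ʊ~ ɛ~ i~ o~

From /o/ at 2 rightward: 3 /a/ → [+ATR]; 4 /r/ transparent; 5 /ɔ/ → [+ATR]; 6 /ɛ/ → [+ATR]; 7 /e/ is itself a trigger — this domain ends here.
From /o/ at 2 leftward: 1 /ɛ/ → [+ATR]; word edge.
From /e/ at 7 rightward: 8 /j/ transparent; 9 /j/ transparent; 10 /j/ transparent; 11 /ɛ/ → [+ATR]; 12 /ɛ/ → [+ATR]; 13 /ʊ/ → [+ATR]; 14 /ɛ/ → [+ATR]; 15 /i/ is itself a trigger — this domain ends here.
From /e/ at 7 leftward: 6 /ɛ/ → [+ATR]; 5 /ɔ/ → [+ATR]; 4 /r/ transparent; 3 /a/ → [+ATR]; 2 /o/ is itself a trigger — this domain ends here.
From /i/ at 15 rightward: 16 /o/ is itself a trigger — this domain ends here.
From /i/ at 15 leftward: 14 /ɛ/ → [+ATR]; 13 /ʊ/ → [+ATR]; 12 /ɛ/ → [+ATR]; 11 /ɛ/ → [+ATR]; 10 /j/ transparent; 9 /j/ transparent; 8 /j/ transparent; 7 /e/ is itself a trigger — this domain ends here.
From /o/ at 16 rightward: word edge.
From /o/ at 16 leftward: 15 /i/ is itself a trigger — this domain ends here.
[+ATR] positions on the surface: 1 2 3 5 6 7 11 12 13 14 15 16.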